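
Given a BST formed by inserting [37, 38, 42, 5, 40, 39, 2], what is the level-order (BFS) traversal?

Tree insertion order: [37, 38, 42, 5, 40, 39, 2]
Tree (level-order array): [37, 5, 38, 2, None, None, 42, None, None, 40, None, 39]
BFS from the root, enqueuing left then right child of each popped node:
  queue [37] -> pop 37, enqueue [5, 38], visited so far: [37]
  queue [5, 38] -> pop 5, enqueue [2], visited so far: [37, 5]
  queue [38, 2] -> pop 38, enqueue [42], visited so far: [37, 5, 38]
  queue [2, 42] -> pop 2, enqueue [none], visited so far: [37, 5, 38, 2]
  queue [42] -> pop 42, enqueue [40], visited so far: [37, 5, 38, 2, 42]
  queue [40] -> pop 40, enqueue [39], visited so far: [37, 5, 38, 2, 42, 40]
  queue [39] -> pop 39, enqueue [none], visited so far: [37, 5, 38, 2, 42, 40, 39]
Result: [37, 5, 38, 2, 42, 40, 39]


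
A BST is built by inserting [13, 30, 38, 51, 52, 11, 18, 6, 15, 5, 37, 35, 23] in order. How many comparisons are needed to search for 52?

Search path for 52: 13 -> 30 -> 38 -> 51 -> 52
Found: True
Comparisons: 5


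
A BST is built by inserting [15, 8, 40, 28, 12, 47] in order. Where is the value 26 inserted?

Starting tree (level order): [15, 8, 40, None, 12, 28, 47]
Insertion path: 15 -> 40 -> 28
Result: insert 26 as left child of 28
Final tree (level order): [15, 8, 40, None, 12, 28, 47, None, None, 26]


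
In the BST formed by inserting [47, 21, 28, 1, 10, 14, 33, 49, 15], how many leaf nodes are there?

Tree built from: [47, 21, 28, 1, 10, 14, 33, 49, 15]
Tree (level-order array): [47, 21, 49, 1, 28, None, None, None, 10, None, 33, None, 14, None, None, None, 15]
Rule: A leaf has 0 children.
Per-node child counts:
  node 47: 2 child(ren)
  node 21: 2 child(ren)
  node 1: 1 child(ren)
  node 10: 1 child(ren)
  node 14: 1 child(ren)
  node 15: 0 child(ren)
  node 28: 1 child(ren)
  node 33: 0 child(ren)
  node 49: 0 child(ren)
Matching nodes: [15, 33, 49]
Count of leaf nodes: 3


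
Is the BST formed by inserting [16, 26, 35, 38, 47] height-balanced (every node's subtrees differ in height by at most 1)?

Tree (level-order array): [16, None, 26, None, 35, None, 38, None, 47]
Definition: a tree is height-balanced if, at every node, |h(left) - h(right)| <= 1 (empty subtree has height -1).
Bottom-up per-node check:
  node 47: h_left=-1, h_right=-1, diff=0 [OK], height=0
  node 38: h_left=-1, h_right=0, diff=1 [OK], height=1
  node 35: h_left=-1, h_right=1, diff=2 [FAIL (|-1-1|=2 > 1)], height=2
  node 26: h_left=-1, h_right=2, diff=3 [FAIL (|-1-2|=3 > 1)], height=3
  node 16: h_left=-1, h_right=3, diff=4 [FAIL (|-1-3|=4 > 1)], height=4
Node 35 violates the condition: |-1 - 1| = 2 > 1.
Result: Not balanced


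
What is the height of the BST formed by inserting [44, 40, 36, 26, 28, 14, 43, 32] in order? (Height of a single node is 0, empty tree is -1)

Insertion order: [44, 40, 36, 26, 28, 14, 43, 32]
Tree (level-order array): [44, 40, None, 36, 43, 26, None, None, None, 14, 28, None, None, None, 32]
Compute height bottom-up (empty subtree = -1):
  height(14) = 1 + max(-1, -1) = 0
  height(32) = 1 + max(-1, -1) = 0
  height(28) = 1 + max(-1, 0) = 1
  height(26) = 1 + max(0, 1) = 2
  height(36) = 1 + max(2, -1) = 3
  height(43) = 1 + max(-1, -1) = 0
  height(40) = 1 + max(3, 0) = 4
  height(44) = 1 + max(4, -1) = 5
Height = 5


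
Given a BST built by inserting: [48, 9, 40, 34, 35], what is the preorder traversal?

Tree insertion order: [48, 9, 40, 34, 35]
Tree (level-order array): [48, 9, None, None, 40, 34, None, None, 35]
Preorder traversal: [48, 9, 40, 34, 35]


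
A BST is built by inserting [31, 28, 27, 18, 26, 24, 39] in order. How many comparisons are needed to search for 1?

Search path for 1: 31 -> 28 -> 27 -> 18
Found: False
Comparisons: 4


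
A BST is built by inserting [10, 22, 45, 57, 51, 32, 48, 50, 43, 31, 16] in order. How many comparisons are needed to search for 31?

Search path for 31: 10 -> 22 -> 45 -> 32 -> 31
Found: True
Comparisons: 5


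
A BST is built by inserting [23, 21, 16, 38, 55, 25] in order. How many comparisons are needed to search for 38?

Search path for 38: 23 -> 38
Found: True
Comparisons: 2


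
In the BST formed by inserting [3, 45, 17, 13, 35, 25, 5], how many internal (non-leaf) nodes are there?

Tree built from: [3, 45, 17, 13, 35, 25, 5]
Tree (level-order array): [3, None, 45, 17, None, 13, 35, 5, None, 25]
Rule: An internal node has at least one child.
Per-node child counts:
  node 3: 1 child(ren)
  node 45: 1 child(ren)
  node 17: 2 child(ren)
  node 13: 1 child(ren)
  node 5: 0 child(ren)
  node 35: 1 child(ren)
  node 25: 0 child(ren)
Matching nodes: [3, 45, 17, 13, 35]
Count of internal (non-leaf) nodes: 5


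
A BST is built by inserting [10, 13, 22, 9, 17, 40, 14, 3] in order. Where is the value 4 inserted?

Starting tree (level order): [10, 9, 13, 3, None, None, 22, None, None, 17, 40, 14]
Insertion path: 10 -> 9 -> 3
Result: insert 4 as right child of 3
Final tree (level order): [10, 9, 13, 3, None, None, 22, None, 4, 17, 40, None, None, 14]


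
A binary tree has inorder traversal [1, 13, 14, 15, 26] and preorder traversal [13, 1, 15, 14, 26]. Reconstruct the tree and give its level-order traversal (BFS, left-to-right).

Inorder:  [1, 13, 14, 15, 26]
Preorder: [13, 1, 15, 14, 26]
Algorithm: preorder visits root first, so consume preorder in order;
for each root, split the current inorder slice at that value into
left-subtree inorder and right-subtree inorder, then recurse.
Recursive splits:
  root=13; inorder splits into left=[1], right=[14, 15, 26]
  root=1; inorder splits into left=[], right=[]
  root=15; inorder splits into left=[14], right=[26]
  root=14; inorder splits into left=[], right=[]
  root=26; inorder splits into left=[], right=[]
Reconstructed level-order: [13, 1, 15, 14, 26]


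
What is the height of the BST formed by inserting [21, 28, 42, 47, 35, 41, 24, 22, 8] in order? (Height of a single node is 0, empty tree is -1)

Insertion order: [21, 28, 42, 47, 35, 41, 24, 22, 8]
Tree (level-order array): [21, 8, 28, None, None, 24, 42, 22, None, 35, 47, None, None, None, 41]
Compute height bottom-up (empty subtree = -1):
  height(8) = 1 + max(-1, -1) = 0
  height(22) = 1 + max(-1, -1) = 0
  height(24) = 1 + max(0, -1) = 1
  height(41) = 1 + max(-1, -1) = 0
  height(35) = 1 + max(-1, 0) = 1
  height(47) = 1 + max(-1, -1) = 0
  height(42) = 1 + max(1, 0) = 2
  height(28) = 1 + max(1, 2) = 3
  height(21) = 1 + max(0, 3) = 4
Height = 4


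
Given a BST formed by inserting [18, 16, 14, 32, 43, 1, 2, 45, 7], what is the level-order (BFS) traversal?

Tree insertion order: [18, 16, 14, 32, 43, 1, 2, 45, 7]
Tree (level-order array): [18, 16, 32, 14, None, None, 43, 1, None, None, 45, None, 2, None, None, None, 7]
BFS from the root, enqueuing left then right child of each popped node:
  queue [18] -> pop 18, enqueue [16, 32], visited so far: [18]
  queue [16, 32] -> pop 16, enqueue [14], visited so far: [18, 16]
  queue [32, 14] -> pop 32, enqueue [43], visited so far: [18, 16, 32]
  queue [14, 43] -> pop 14, enqueue [1], visited so far: [18, 16, 32, 14]
  queue [43, 1] -> pop 43, enqueue [45], visited so far: [18, 16, 32, 14, 43]
  queue [1, 45] -> pop 1, enqueue [2], visited so far: [18, 16, 32, 14, 43, 1]
  queue [45, 2] -> pop 45, enqueue [none], visited so far: [18, 16, 32, 14, 43, 1, 45]
  queue [2] -> pop 2, enqueue [7], visited so far: [18, 16, 32, 14, 43, 1, 45, 2]
  queue [7] -> pop 7, enqueue [none], visited so far: [18, 16, 32, 14, 43, 1, 45, 2, 7]
Result: [18, 16, 32, 14, 43, 1, 45, 2, 7]


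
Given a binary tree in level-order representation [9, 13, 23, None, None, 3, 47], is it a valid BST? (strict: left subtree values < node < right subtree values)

Level-order array: [9, 13, 23, None, None, 3, 47]
Validate using subtree bounds (lo, hi): at each node, require lo < value < hi,
then recurse left with hi=value and right with lo=value.
Preorder trace (stopping at first violation):
  at node 9 with bounds (-inf, +inf): OK
  at node 13 with bounds (-inf, 9): VIOLATION
Node 13 violates its bound: not (-inf < 13 < 9).
Result: Not a valid BST


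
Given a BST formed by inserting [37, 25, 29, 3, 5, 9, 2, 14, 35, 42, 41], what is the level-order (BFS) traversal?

Tree insertion order: [37, 25, 29, 3, 5, 9, 2, 14, 35, 42, 41]
Tree (level-order array): [37, 25, 42, 3, 29, 41, None, 2, 5, None, 35, None, None, None, None, None, 9, None, None, None, 14]
BFS from the root, enqueuing left then right child of each popped node:
  queue [37] -> pop 37, enqueue [25, 42], visited so far: [37]
  queue [25, 42] -> pop 25, enqueue [3, 29], visited so far: [37, 25]
  queue [42, 3, 29] -> pop 42, enqueue [41], visited so far: [37, 25, 42]
  queue [3, 29, 41] -> pop 3, enqueue [2, 5], visited so far: [37, 25, 42, 3]
  queue [29, 41, 2, 5] -> pop 29, enqueue [35], visited so far: [37, 25, 42, 3, 29]
  queue [41, 2, 5, 35] -> pop 41, enqueue [none], visited so far: [37, 25, 42, 3, 29, 41]
  queue [2, 5, 35] -> pop 2, enqueue [none], visited so far: [37, 25, 42, 3, 29, 41, 2]
  queue [5, 35] -> pop 5, enqueue [9], visited so far: [37, 25, 42, 3, 29, 41, 2, 5]
  queue [35, 9] -> pop 35, enqueue [none], visited so far: [37, 25, 42, 3, 29, 41, 2, 5, 35]
  queue [9] -> pop 9, enqueue [14], visited so far: [37, 25, 42, 3, 29, 41, 2, 5, 35, 9]
  queue [14] -> pop 14, enqueue [none], visited so far: [37, 25, 42, 3, 29, 41, 2, 5, 35, 9, 14]
Result: [37, 25, 42, 3, 29, 41, 2, 5, 35, 9, 14]


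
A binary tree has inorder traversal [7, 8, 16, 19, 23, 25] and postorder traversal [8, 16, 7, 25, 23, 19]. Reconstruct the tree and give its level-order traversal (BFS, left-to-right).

Inorder:   [7, 8, 16, 19, 23, 25]
Postorder: [8, 16, 7, 25, 23, 19]
Algorithm: postorder visits root last, so walk postorder right-to-left;
each value is the root of the current inorder slice — split it at that
value, recurse on the right subtree first, then the left.
Recursive splits:
  root=19; inorder splits into left=[7, 8, 16], right=[23, 25]
  root=23; inorder splits into left=[], right=[25]
  root=25; inorder splits into left=[], right=[]
  root=7; inorder splits into left=[], right=[8, 16]
  root=16; inorder splits into left=[8], right=[]
  root=8; inorder splits into left=[], right=[]
Reconstructed level-order: [19, 7, 23, 16, 25, 8]


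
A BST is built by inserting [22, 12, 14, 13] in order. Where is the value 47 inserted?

Starting tree (level order): [22, 12, None, None, 14, 13]
Insertion path: 22
Result: insert 47 as right child of 22
Final tree (level order): [22, 12, 47, None, 14, None, None, 13]


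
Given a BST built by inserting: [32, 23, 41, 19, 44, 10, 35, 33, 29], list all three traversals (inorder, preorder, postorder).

Tree insertion order: [32, 23, 41, 19, 44, 10, 35, 33, 29]
Tree (level-order array): [32, 23, 41, 19, 29, 35, 44, 10, None, None, None, 33]
Inorder (L, root, R): [10, 19, 23, 29, 32, 33, 35, 41, 44]
Preorder (root, L, R): [32, 23, 19, 10, 29, 41, 35, 33, 44]
Postorder (L, R, root): [10, 19, 29, 23, 33, 35, 44, 41, 32]


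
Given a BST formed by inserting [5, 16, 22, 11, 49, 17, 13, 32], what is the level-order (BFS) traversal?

Tree insertion order: [5, 16, 22, 11, 49, 17, 13, 32]
Tree (level-order array): [5, None, 16, 11, 22, None, 13, 17, 49, None, None, None, None, 32]
BFS from the root, enqueuing left then right child of each popped node:
  queue [5] -> pop 5, enqueue [16], visited so far: [5]
  queue [16] -> pop 16, enqueue [11, 22], visited so far: [5, 16]
  queue [11, 22] -> pop 11, enqueue [13], visited so far: [5, 16, 11]
  queue [22, 13] -> pop 22, enqueue [17, 49], visited so far: [5, 16, 11, 22]
  queue [13, 17, 49] -> pop 13, enqueue [none], visited so far: [5, 16, 11, 22, 13]
  queue [17, 49] -> pop 17, enqueue [none], visited so far: [5, 16, 11, 22, 13, 17]
  queue [49] -> pop 49, enqueue [32], visited so far: [5, 16, 11, 22, 13, 17, 49]
  queue [32] -> pop 32, enqueue [none], visited so far: [5, 16, 11, 22, 13, 17, 49, 32]
Result: [5, 16, 11, 22, 13, 17, 49, 32]


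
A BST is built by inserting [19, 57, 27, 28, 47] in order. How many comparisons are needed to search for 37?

Search path for 37: 19 -> 57 -> 27 -> 28 -> 47
Found: False
Comparisons: 5


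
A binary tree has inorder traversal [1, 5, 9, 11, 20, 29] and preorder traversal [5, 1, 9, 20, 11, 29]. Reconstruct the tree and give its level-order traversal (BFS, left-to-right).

Inorder:  [1, 5, 9, 11, 20, 29]
Preorder: [5, 1, 9, 20, 11, 29]
Algorithm: preorder visits root first, so consume preorder in order;
for each root, split the current inorder slice at that value into
left-subtree inorder and right-subtree inorder, then recurse.
Recursive splits:
  root=5; inorder splits into left=[1], right=[9, 11, 20, 29]
  root=1; inorder splits into left=[], right=[]
  root=9; inorder splits into left=[], right=[11, 20, 29]
  root=20; inorder splits into left=[11], right=[29]
  root=11; inorder splits into left=[], right=[]
  root=29; inorder splits into left=[], right=[]
Reconstructed level-order: [5, 1, 9, 20, 11, 29]


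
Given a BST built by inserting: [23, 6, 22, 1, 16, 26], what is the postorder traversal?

Tree insertion order: [23, 6, 22, 1, 16, 26]
Tree (level-order array): [23, 6, 26, 1, 22, None, None, None, None, 16]
Postorder traversal: [1, 16, 22, 6, 26, 23]


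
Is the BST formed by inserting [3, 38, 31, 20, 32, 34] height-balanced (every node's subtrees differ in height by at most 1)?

Tree (level-order array): [3, None, 38, 31, None, 20, 32, None, None, None, 34]
Definition: a tree is height-balanced if, at every node, |h(left) - h(right)| <= 1 (empty subtree has height -1).
Bottom-up per-node check:
  node 20: h_left=-1, h_right=-1, diff=0 [OK], height=0
  node 34: h_left=-1, h_right=-1, diff=0 [OK], height=0
  node 32: h_left=-1, h_right=0, diff=1 [OK], height=1
  node 31: h_left=0, h_right=1, diff=1 [OK], height=2
  node 38: h_left=2, h_right=-1, diff=3 [FAIL (|2--1|=3 > 1)], height=3
  node 3: h_left=-1, h_right=3, diff=4 [FAIL (|-1-3|=4 > 1)], height=4
Node 38 violates the condition: |2 - -1| = 3 > 1.
Result: Not balanced


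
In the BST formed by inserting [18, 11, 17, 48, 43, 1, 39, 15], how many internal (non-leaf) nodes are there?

Tree built from: [18, 11, 17, 48, 43, 1, 39, 15]
Tree (level-order array): [18, 11, 48, 1, 17, 43, None, None, None, 15, None, 39]
Rule: An internal node has at least one child.
Per-node child counts:
  node 18: 2 child(ren)
  node 11: 2 child(ren)
  node 1: 0 child(ren)
  node 17: 1 child(ren)
  node 15: 0 child(ren)
  node 48: 1 child(ren)
  node 43: 1 child(ren)
  node 39: 0 child(ren)
Matching nodes: [18, 11, 17, 48, 43]
Count of internal (non-leaf) nodes: 5


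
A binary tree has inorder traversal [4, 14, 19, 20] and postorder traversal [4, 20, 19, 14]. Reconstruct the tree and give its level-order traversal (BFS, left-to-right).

Inorder:   [4, 14, 19, 20]
Postorder: [4, 20, 19, 14]
Algorithm: postorder visits root last, so walk postorder right-to-left;
each value is the root of the current inorder slice — split it at that
value, recurse on the right subtree first, then the left.
Recursive splits:
  root=14; inorder splits into left=[4], right=[19, 20]
  root=19; inorder splits into left=[], right=[20]
  root=20; inorder splits into left=[], right=[]
  root=4; inorder splits into left=[], right=[]
Reconstructed level-order: [14, 4, 19, 20]


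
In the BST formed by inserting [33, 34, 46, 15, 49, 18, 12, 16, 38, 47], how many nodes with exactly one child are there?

Tree built from: [33, 34, 46, 15, 49, 18, 12, 16, 38, 47]
Tree (level-order array): [33, 15, 34, 12, 18, None, 46, None, None, 16, None, 38, 49, None, None, None, None, 47]
Rule: These are nodes with exactly 1 non-null child.
Per-node child counts:
  node 33: 2 child(ren)
  node 15: 2 child(ren)
  node 12: 0 child(ren)
  node 18: 1 child(ren)
  node 16: 0 child(ren)
  node 34: 1 child(ren)
  node 46: 2 child(ren)
  node 38: 0 child(ren)
  node 49: 1 child(ren)
  node 47: 0 child(ren)
Matching nodes: [18, 34, 49]
Count of nodes with exactly one child: 3


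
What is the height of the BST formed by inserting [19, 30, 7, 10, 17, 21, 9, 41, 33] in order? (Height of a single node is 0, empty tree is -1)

Insertion order: [19, 30, 7, 10, 17, 21, 9, 41, 33]
Tree (level-order array): [19, 7, 30, None, 10, 21, 41, 9, 17, None, None, 33]
Compute height bottom-up (empty subtree = -1):
  height(9) = 1 + max(-1, -1) = 0
  height(17) = 1 + max(-1, -1) = 0
  height(10) = 1 + max(0, 0) = 1
  height(7) = 1 + max(-1, 1) = 2
  height(21) = 1 + max(-1, -1) = 0
  height(33) = 1 + max(-1, -1) = 0
  height(41) = 1 + max(0, -1) = 1
  height(30) = 1 + max(0, 1) = 2
  height(19) = 1 + max(2, 2) = 3
Height = 3


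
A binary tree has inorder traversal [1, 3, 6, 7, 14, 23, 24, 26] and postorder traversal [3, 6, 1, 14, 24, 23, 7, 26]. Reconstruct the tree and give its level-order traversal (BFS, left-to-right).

Inorder:   [1, 3, 6, 7, 14, 23, 24, 26]
Postorder: [3, 6, 1, 14, 24, 23, 7, 26]
Algorithm: postorder visits root last, so walk postorder right-to-left;
each value is the root of the current inorder slice — split it at that
value, recurse on the right subtree first, then the left.
Recursive splits:
  root=26; inorder splits into left=[1, 3, 6, 7, 14, 23, 24], right=[]
  root=7; inorder splits into left=[1, 3, 6], right=[14, 23, 24]
  root=23; inorder splits into left=[14], right=[24]
  root=24; inorder splits into left=[], right=[]
  root=14; inorder splits into left=[], right=[]
  root=1; inorder splits into left=[], right=[3, 6]
  root=6; inorder splits into left=[3], right=[]
  root=3; inorder splits into left=[], right=[]
Reconstructed level-order: [26, 7, 1, 23, 6, 14, 24, 3]


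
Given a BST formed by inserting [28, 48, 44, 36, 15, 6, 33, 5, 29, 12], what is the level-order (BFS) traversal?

Tree insertion order: [28, 48, 44, 36, 15, 6, 33, 5, 29, 12]
Tree (level-order array): [28, 15, 48, 6, None, 44, None, 5, 12, 36, None, None, None, None, None, 33, None, 29]
BFS from the root, enqueuing left then right child of each popped node:
  queue [28] -> pop 28, enqueue [15, 48], visited so far: [28]
  queue [15, 48] -> pop 15, enqueue [6], visited so far: [28, 15]
  queue [48, 6] -> pop 48, enqueue [44], visited so far: [28, 15, 48]
  queue [6, 44] -> pop 6, enqueue [5, 12], visited so far: [28, 15, 48, 6]
  queue [44, 5, 12] -> pop 44, enqueue [36], visited so far: [28, 15, 48, 6, 44]
  queue [5, 12, 36] -> pop 5, enqueue [none], visited so far: [28, 15, 48, 6, 44, 5]
  queue [12, 36] -> pop 12, enqueue [none], visited so far: [28, 15, 48, 6, 44, 5, 12]
  queue [36] -> pop 36, enqueue [33], visited so far: [28, 15, 48, 6, 44, 5, 12, 36]
  queue [33] -> pop 33, enqueue [29], visited so far: [28, 15, 48, 6, 44, 5, 12, 36, 33]
  queue [29] -> pop 29, enqueue [none], visited so far: [28, 15, 48, 6, 44, 5, 12, 36, 33, 29]
Result: [28, 15, 48, 6, 44, 5, 12, 36, 33, 29]


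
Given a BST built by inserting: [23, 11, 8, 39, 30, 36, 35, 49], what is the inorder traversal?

Tree insertion order: [23, 11, 8, 39, 30, 36, 35, 49]
Tree (level-order array): [23, 11, 39, 8, None, 30, 49, None, None, None, 36, None, None, 35]
Inorder traversal: [8, 11, 23, 30, 35, 36, 39, 49]


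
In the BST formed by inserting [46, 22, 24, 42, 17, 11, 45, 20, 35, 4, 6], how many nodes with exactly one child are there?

Tree built from: [46, 22, 24, 42, 17, 11, 45, 20, 35, 4, 6]
Tree (level-order array): [46, 22, None, 17, 24, 11, 20, None, 42, 4, None, None, None, 35, 45, None, 6]
Rule: These are nodes with exactly 1 non-null child.
Per-node child counts:
  node 46: 1 child(ren)
  node 22: 2 child(ren)
  node 17: 2 child(ren)
  node 11: 1 child(ren)
  node 4: 1 child(ren)
  node 6: 0 child(ren)
  node 20: 0 child(ren)
  node 24: 1 child(ren)
  node 42: 2 child(ren)
  node 35: 0 child(ren)
  node 45: 0 child(ren)
Matching nodes: [46, 11, 4, 24]
Count of nodes with exactly one child: 4


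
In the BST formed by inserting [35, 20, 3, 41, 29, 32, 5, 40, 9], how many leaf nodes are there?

Tree built from: [35, 20, 3, 41, 29, 32, 5, 40, 9]
Tree (level-order array): [35, 20, 41, 3, 29, 40, None, None, 5, None, 32, None, None, None, 9]
Rule: A leaf has 0 children.
Per-node child counts:
  node 35: 2 child(ren)
  node 20: 2 child(ren)
  node 3: 1 child(ren)
  node 5: 1 child(ren)
  node 9: 0 child(ren)
  node 29: 1 child(ren)
  node 32: 0 child(ren)
  node 41: 1 child(ren)
  node 40: 0 child(ren)
Matching nodes: [9, 32, 40]
Count of leaf nodes: 3


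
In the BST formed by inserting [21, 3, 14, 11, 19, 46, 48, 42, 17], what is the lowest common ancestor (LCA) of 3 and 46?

Tree insertion order: [21, 3, 14, 11, 19, 46, 48, 42, 17]
Tree (level-order array): [21, 3, 46, None, 14, 42, 48, 11, 19, None, None, None, None, None, None, 17]
In a BST, the LCA of p=3, q=46 is the first node v on the
root-to-leaf path with p <= v <= q (go left if both < v, right if both > v).
Walk from root:
  at 21: 3 <= 21 <= 46, this is the LCA
LCA = 21


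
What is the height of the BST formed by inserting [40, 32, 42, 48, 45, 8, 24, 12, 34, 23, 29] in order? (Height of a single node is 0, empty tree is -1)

Insertion order: [40, 32, 42, 48, 45, 8, 24, 12, 34, 23, 29]
Tree (level-order array): [40, 32, 42, 8, 34, None, 48, None, 24, None, None, 45, None, 12, 29, None, None, None, 23]
Compute height bottom-up (empty subtree = -1):
  height(23) = 1 + max(-1, -1) = 0
  height(12) = 1 + max(-1, 0) = 1
  height(29) = 1 + max(-1, -1) = 0
  height(24) = 1 + max(1, 0) = 2
  height(8) = 1 + max(-1, 2) = 3
  height(34) = 1 + max(-1, -1) = 0
  height(32) = 1 + max(3, 0) = 4
  height(45) = 1 + max(-1, -1) = 0
  height(48) = 1 + max(0, -1) = 1
  height(42) = 1 + max(-1, 1) = 2
  height(40) = 1 + max(4, 2) = 5
Height = 5


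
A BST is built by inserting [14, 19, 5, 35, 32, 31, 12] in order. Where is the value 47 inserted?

Starting tree (level order): [14, 5, 19, None, 12, None, 35, None, None, 32, None, 31]
Insertion path: 14 -> 19 -> 35
Result: insert 47 as right child of 35
Final tree (level order): [14, 5, 19, None, 12, None, 35, None, None, 32, 47, 31]


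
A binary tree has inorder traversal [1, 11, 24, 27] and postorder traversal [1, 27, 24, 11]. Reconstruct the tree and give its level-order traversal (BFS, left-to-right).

Inorder:   [1, 11, 24, 27]
Postorder: [1, 27, 24, 11]
Algorithm: postorder visits root last, so walk postorder right-to-left;
each value is the root of the current inorder slice — split it at that
value, recurse on the right subtree first, then the left.
Recursive splits:
  root=11; inorder splits into left=[1], right=[24, 27]
  root=24; inorder splits into left=[], right=[27]
  root=27; inorder splits into left=[], right=[]
  root=1; inorder splits into left=[], right=[]
Reconstructed level-order: [11, 1, 24, 27]


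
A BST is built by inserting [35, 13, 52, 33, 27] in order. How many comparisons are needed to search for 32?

Search path for 32: 35 -> 13 -> 33 -> 27
Found: False
Comparisons: 4


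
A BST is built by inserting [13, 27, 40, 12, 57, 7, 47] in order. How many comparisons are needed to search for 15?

Search path for 15: 13 -> 27
Found: False
Comparisons: 2


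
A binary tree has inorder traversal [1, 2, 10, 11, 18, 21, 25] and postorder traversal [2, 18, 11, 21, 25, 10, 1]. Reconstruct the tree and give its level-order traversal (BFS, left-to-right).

Inorder:   [1, 2, 10, 11, 18, 21, 25]
Postorder: [2, 18, 11, 21, 25, 10, 1]
Algorithm: postorder visits root last, so walk postorder right-to-left;
each value is the root of the current inorder slice — split it at that
value, recurse on the right subtree first, then the left.
Recursive splits:
  root=1; inorder splits into left=[], right=[2, 10, 11, 18, 21, 25]
  root=10; inorder splits into left=[2], right=[11, 18, 21, 25]
  root=25; inorder splits into left=[11, 18, 21], right=[]
  root=21; inorder splits into left=[11, 18], right=[]
  root=11; inorder splits into left=[], right=[18]
  root=18; inorder splits into left=[], right=[]
  root=2; inorder splits into left=[], right=[]
Reconstructed level-order: [1, 10, 2, 25, 21, 11, 18]


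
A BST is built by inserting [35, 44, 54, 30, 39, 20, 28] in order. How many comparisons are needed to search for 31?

Search path for 31: 35 -> 30
Found: False
Comparisons: 2


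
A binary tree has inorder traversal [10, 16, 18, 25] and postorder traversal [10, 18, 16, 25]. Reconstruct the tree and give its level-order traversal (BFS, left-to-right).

Inorder:   [10, 16, 18, 25]
Postorder: [10, 18, 16, 25]
Algorithm: postorder visits root last, so walk postorder right-to-left;
each value is the root of the current inorder slice — split it at that
value, recurse on the right subtree first, then the left.
Recursive splits:
  root=25; inorder splits into left=[10, 16, 18], right=[]
  root=16; inorder splits into left=[10], right=[18]
  root=18; inorder splits into left=[], right=[]
  root=10; inorder splits into left=[], right=[]
Reconstructed level-order: [25, 16, 10, 18]


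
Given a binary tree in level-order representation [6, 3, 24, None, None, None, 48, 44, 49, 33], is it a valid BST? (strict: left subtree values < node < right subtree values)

Level-order array: [6, 3, 24, None, None, None, 48, 44, 49, 33]
Validate using subtree bounds (lo, hi): at each node, require lo < value < hi,
then recurse left with hi=value and right with lo=value.
Preorder trace (stopping at first violation):
  at node 6 with bounds (-inf, +inf): OK
  at node 3 with bounds (-inf, 6): OK
  at node 24 with bounds (6, +inf): OK
  at node 48 with bounds (24, +inf): OK
  at node 44 with bounds (24, 48): OK
  at node 33 with bounds (24, 44): OK
  at node 49 with bounds (48, +inf): OK
No violation found at any node.
Result: Valid BST


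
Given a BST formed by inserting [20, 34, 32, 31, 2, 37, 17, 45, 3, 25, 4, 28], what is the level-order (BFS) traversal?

Tree insertion order: [20, 34, 32, 31, 2, 37, 17, 45, 3, 25, 4, 28]
Tree (level-order array): [20, 2, 34, None, 17, 32, 37, 3, None, 31, None, None, 45, None, 4, 25, None, None, None, None, None, None, 28]
BFS from the root, enqueuing left then right child of each popped node:
  queue [20] -> pop 20, enqueue [2, 34], visited so far: [20]
  queue [2, 34] -> pop 2, enqueue [17], visited so far: [20, 2]
  queue [34, 17] -> pop 34, enqueue [32, 37], visited so far: [20, 2, 34]
  queue [17, 32, 37] -> pop 17, enqueue [3], visited so far: [20, 2, 34, 17]
  queue [32, 37, 3] -> pop 32, enqueue [31], visited so far: [20, 2, 34, 17, 32]
  queue [37, 3, 31] -> pop 37, enqueue [45], visited so far: [20, 2, 34, 17, 32, 37]
  queue [3, 31, 45] -> pop 3, enqueue [4], visited so far: [20, 2, 34, 17, 32, 37, 3]
  queue [31, 45, 4] -> pop 31, enqueue [25], visited so far: [20, 2, 34, 17, 32, 37, 3, 31]
  queue [45, 4, 25] -> pop 45, enqueue [none], visited so far: [20, 2, 34, 17, 32, 37, 3, 31, 45]
  queue [4, 25] -> pop 4, enqueue [none], visited so far: [20, 2, 34, 17, 32, 37, 3, 31, 45, 4]
  queue [25] -> pop 25, enqueue [28], visited so far: [20, 2, 34, 17, 32, 37, 3, 31, 45, 4, 25]
  queue [28] -> pop 28, enqueue [none], visited so far: [20, 2, 34, 17, 32, 37, 3, 31, 45, 4, 25, 28]
Result: [20, 2, 34, 17, 32, 37, 3, 31, 45, 4, 25, 28]


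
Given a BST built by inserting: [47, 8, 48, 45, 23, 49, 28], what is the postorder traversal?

Tree insertion order: [47, 8, 48, 45, 23, 49, 28]
Tree (level-order array): [47, 8, 48, None, 45, None, 49, 23, None, None, None, None, 28]
Postorder traversal: [28, 23, 45, 8, 49, 48, 47]


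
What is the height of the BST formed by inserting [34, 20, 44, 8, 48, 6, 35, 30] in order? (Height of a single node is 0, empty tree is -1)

Insertion order: [34, 20, 44, 8, 48, 6, 35, 30]
Tree (level-order array): [34, 20, 44, 8, 30, 35, 48, 6]
Compute height bottom-up (empty subtree = -1):
  height(6) = 1 + max(-1, -1) = 0
  height(8) = 1 + max(0, -1) = 1
  height(30) = 1 + max(-1, -1) = 0
  height(20) = 1 + max(1, 0) = 2
  height(35) = 1 + max(-1, -1) = 0
  height(48) = 1 + max(-1, -1) = 0
  height(44) = 1 + max(0, 0) = 1
  height(34) = 1 + max(2, 1) = 3
Height = 3


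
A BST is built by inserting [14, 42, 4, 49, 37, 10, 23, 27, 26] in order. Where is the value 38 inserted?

Starting tree (level order): [14, 4, 42, None, 10, 37, 49, None, None, 23, None, None, None, None, 27, 26]
Insertion path: 14 -> 42 -> 37
Result: insert 38 as right child of 37
Final tree (level order): [14, 4, 42, None, 10, 37, 49, None, None, 23, 38, None, None, None, 27, None, None, 26]


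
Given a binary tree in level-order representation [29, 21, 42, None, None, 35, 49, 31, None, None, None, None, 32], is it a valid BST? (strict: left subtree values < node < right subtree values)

Level-order array: [29, 21, 42, None, None, 35, 49, 31, None, None, None, None, 32]
Validate using subtree bounds (lo, hi): at each node, require lo < value < hi,
then recurse left with hi=value and right with lo=value.
Preorder trace (stopping at first violation):
  at node 29 with bounds (-inf, +inf): OK
  at node 21 with bounds (-inf, 29): OK
  at node 42 with bounds (29, +inf): OK
  at node 35 with bounds (29, 42): OK
  at node 31 with bounds (29, 35): OK
  at node 32 with bounds (31, 35): OK
  at node 49 with bounds (42, +inf): OK
No violation found at any node.
Result: Valid BST


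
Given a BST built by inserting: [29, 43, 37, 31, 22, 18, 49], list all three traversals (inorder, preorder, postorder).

Tree insertion order: [29, 43, 37, 31, 22, 18, 49]
Tree (level-order array): [29, 22, 43, 18, None, 37, 49, None, None, 31]
Inorder (L, root, R): [18, 22, 29, 31, 37, 43, 49]
Preorder (root, L, R): [29, 22, 18, 43, 37, 31, 49]
Postorder (L, R, root): [18, 22, 31, 37, 49, 43, 29]


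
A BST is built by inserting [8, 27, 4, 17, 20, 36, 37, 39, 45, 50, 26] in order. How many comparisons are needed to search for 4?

Search path for 4: 8 -> 4
Found: True
Comparisons: 2


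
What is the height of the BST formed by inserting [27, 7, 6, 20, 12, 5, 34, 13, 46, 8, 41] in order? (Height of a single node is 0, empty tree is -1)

Insertion order: [27, 7, 6, 20, 12, 5, 34, 13, 46, 8, 41]
Tree (level-order array): [27, 7, 34, 6, 20, None, 46, 5, None, 12, None, 41, None, None, None, 8, 13]
Compute height bottom-up (empty subtree = -1):
  height(5) = 1 + max(-1, -1) = 0
  height(6) = 1 + max(0, -1) = 1
  height(8) = 1 + max(-1, -1) = 0
  height(13) = 1 + max(-1, -1) = 0
  height(12) = 1 + max(0, 0) = 1
  height(20) = 1 + max(1, -1) = 2
  height(7) = 1 + max(1, 2) = 3
  height(41) = 1 + max(-1, -1) = 0
  height(46) = 1 + max(0, -1) = 1
  height(34) = 1 + max(-1, 1) = 2
  height(27) = 1 + max(3, 2) = 4
Height = 4


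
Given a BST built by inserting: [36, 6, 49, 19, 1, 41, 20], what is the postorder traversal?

Tree insertion order: [36, 6, 49, 19, 1, 41, 20]
Tree (level-order array): [36, 6, 49, 1, 19, 41, None, None, None, None, 20]
Postorder traversal: [1, 20, 19, 6, 41, 49, 36]


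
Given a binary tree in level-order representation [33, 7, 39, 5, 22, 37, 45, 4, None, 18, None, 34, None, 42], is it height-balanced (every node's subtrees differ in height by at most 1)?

Tree (level-order array): [33, 7, 39, 5, 22, 37, 45, 4, None, 18, None, 34, None, 42]
Definition: a tree is height-balanced if, at every node, |h(left) - h(right)| <= 1 (empty subtree has height -1).
Bottom-up per-node check:
  node 4: h_left=-1, h_right=-1, diff=0 [OK], height=0
  node 5: h_left=0, h_right=-1, diff=1 [OK], height=1
  node 18: h_left=-1, h_right=-1, diff=0 [OK], height=0
  node 22: h_left=0, h_right=-1, diff=1 [OK], height=1
  node 7: h_left=1, h_right=1, diff=0 [OK], height=2
  node 34: h_left=-1, h_right=-1, diff=0 [OK], height=0
  node 37: h_left=0, h_right=-1, diff=1 [OK], height=1
  node 42: h_left=-1, h_right=-1, diff=0 [OK], height=0
  node 45: h_left=0, h_right=-1, diff=1 [OK], height=1
  node 39: h_left=1, h_right=1, diff=0 [OK], height=2
  node 33: h_left=2, h_right=2, diff=0 [OK], height=3
All nodes satisfy the balance condition.
Result: Balanced


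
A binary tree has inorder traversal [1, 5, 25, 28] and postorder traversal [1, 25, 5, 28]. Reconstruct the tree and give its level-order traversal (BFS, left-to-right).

Inorder:   [1, 5, 25, 28]
Postorder: [1, 25, 5, 28]
Algorithm: postorder visits root last, so walk postorder right-to-left;
each value is the root of the current inorder slice — split it at that
value, recurse on the right subtree first, then the left.
Recursive splits:
  root=28; inorder splits into left=[1, 5, 25], right=[]
  root=5; inorder splits into left=[1], right=[25]
  root=25; inorder splits into left=[], right=[]
  root=1; inorder splits into left=[], right=[]
Reconstructed level-order: [28, 5, 1, 25]


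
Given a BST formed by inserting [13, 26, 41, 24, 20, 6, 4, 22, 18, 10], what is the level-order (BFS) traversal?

Tree insertion order: [13, 26, 41, 24, 20, 6, 4, 22, 18, 10]
Tree (level-order array): [13, 6, 26, 4, 10, 24, 41, None, None, None, None, 20, None, None, None, 18, 22]
BFS from the root, enqueuing left then right child of each popped node:
  queue [13] -> pop 13, enqueue [6, 26], visited so far: [13]
  queue [6, 26] -> pop 6, enqueue [4, 10], visited so far: [13, 6]
  queue [26, 4, 10] -> pop 26, enqueue [24, 41], visited so far: [13, 6, 26]
  queue [4, 10, 24, 41] -> pop 4, enqueue [none], visited so far: [13, 6, 26, 4]
  queue [10, 24, 41] -> pop 10, enqueue [none], visited so far: [13, 6, 26, 4, 10]
  queue [24, 41] -> pop 24, enqueue [20], visited so far: [13, 6, 26, 4, 10, 24]
  queue [41, 20] -> pop 41, enqueue [none], visited so far: [13, 6, 26, 4, 10, 24, 41]
  queue [20] -> pop 20, enqueue [18, 22], visited so far: [13, 6, 26, 4, 10, 24, 41, 20]
  queue [18, 22] -> pop 18, enqueue [none], visited so far: [13, 6, 26, 4, 10, 24, 41, 20, 18]
  queue [22] -> pop 22, enqueue [none], visited so far: [13, 6, 26, 4, 10, 24, 41, 20, 18, 22]
Result: [13, 6, 26, 4, 10, 24, 41, 20, 18, 22]


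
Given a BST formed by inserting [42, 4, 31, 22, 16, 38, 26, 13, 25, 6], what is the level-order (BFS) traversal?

Tree insertion order: [42, 4, 31, 22, 16, 38, 26, 13, 25, 6]
Tree (level-order array): [42, 4, None, None, 31, 22, 38, 16, 26, None, None, 13, None, 25, None, 6]
BFS from the root, enqueuing left then right child of each popped node:
  queue [42] -> pop 42, enqueue [4], visited so far: [42]
  queue [4] -> pop 4, enqueue [31], visited so far: [42, 4]
  queue [31] -> pop 31, enqueue [22, 38], visited so far: [42, 4, 31]
  queue [22, 38] -> pop 22, enqueue [16, 26], visited so far: [42, 4, 31, 22]
  queue [38, 16, 26] -> pop 38, enqueue [none], visited so far: [42, 4, 31, 22, 38]
  queue [16, 26] -> pop 16, enqueue [13], visited so far: [42, 4, 31, 22, 38, 16]
  queue [26, 13] -> pop 26, enqueue [25], visited so far: [42, 4, 31, 22, 38, 16, 26]
  queue [13, 25] -> pop 13, enqueue [6], visited so far: [42, 4, 31, 22, 38, 16, 26, 13]
  queue [25, 6] -> pop 25, enqueue [none], visited so far: [42, 4, 31, 22, 38, 16, 26, 13, 25]
  queue [6] -> pop 6, enqueue [none], visited so far: [42, 4, 31, 22, 38, 16, 26, 13, 25, 6]
Result: [42, 4, 31, 22, 38, 16, 26, 13, 25, 6]


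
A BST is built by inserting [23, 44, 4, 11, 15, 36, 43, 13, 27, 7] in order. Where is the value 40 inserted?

Starting tree (level order): [23, 4, 44, None, 11, 36, None, 7, 15, 27, 43, None, None, 13]
Insertion path: 23 -> 44 -> 36 -> 43
Result: insert 40 as left child of 43
Final tree (level order): [23, 4, 44, None, 11, 36, None, 7, 15, 27, 43, None, None, 13, None, None, None, 40]


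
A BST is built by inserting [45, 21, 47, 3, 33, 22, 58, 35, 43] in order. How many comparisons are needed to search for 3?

Search path for 3: 45 -> 21 -> 3
Found: True
Comparisons: 3


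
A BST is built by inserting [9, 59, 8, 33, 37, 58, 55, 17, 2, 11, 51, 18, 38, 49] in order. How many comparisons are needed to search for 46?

Search path for 46: 9 -> 59 -> 33 -> 37 -> 58 -> 55 -> 51 -> 38 -> 49
Found: False
Comparisons: 9


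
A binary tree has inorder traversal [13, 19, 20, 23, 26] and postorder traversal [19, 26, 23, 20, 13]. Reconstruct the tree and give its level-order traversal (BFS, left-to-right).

Inorder:   [13, 19, 20, 23, 26]
Postorder: [19, 26, 23, 20, 13]
Algorithm: postorder visits root last, so walk postorder right-to-left;
each value is the root of the current inorder slice — split it at that
value, recurse on the right subtree first, then the left.
Recursive splits:
  root=13; inorder splits into left=[], right=[19, 20, 23, 26]
  root=20; inorder splits into left=[19], right=[23, 26]
  root=23; inorder splits into left=[], right=[26]
  root=26; inorder splits into left=[], right=[]
  root=19; inorder splits into left=[], right=[]
Reconstructed level-order: [13, 20, 19, 23, 26]


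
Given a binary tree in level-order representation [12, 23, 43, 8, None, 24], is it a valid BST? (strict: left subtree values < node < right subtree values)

Level-order array: [12, 23, 43, 8, None, 24]
Validate using subtree bounds (lo, hi): at each node, require lo < value < hi,
then recurse left with hi=value and right with lo=value.
Preorder trace (stopping at first violation):
  at node 12 with bounds (-inf, +inf): OK
  at node 23 with bounds (-inf, 12): VIOLATION
Node 23 violates its bound: not (-inf < 23 < 12).
Result: Not a valid BST


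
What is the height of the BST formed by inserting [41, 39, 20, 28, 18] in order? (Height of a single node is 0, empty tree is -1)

Insertion order: [41, 39, 20, 28, 18]
Tree (level-order array): [41, 39, None, 20, None, 18, 28]
Compute height bottom-up (empty subtree = -1):
  height(18) = 1 + max(-1, -1) = 0
  height(28) = 1 + max(-1, -1) = 0
  height(20) = 1 + max(0, 0) = 1
  height(39) = 1 + max(1, -1) = 2
  height(41) = 1 + max(2, -1) = 3
Height = 3


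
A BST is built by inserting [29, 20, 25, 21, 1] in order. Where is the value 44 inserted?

Starting tree (level order): [29, 20, None, 1, 25, None, None, 21]
Insertion path: 29
Result: insert 44 as right child of 29
Final tree (level order): [29, 20, 44, 1, 25, None, None, None, None, 21]


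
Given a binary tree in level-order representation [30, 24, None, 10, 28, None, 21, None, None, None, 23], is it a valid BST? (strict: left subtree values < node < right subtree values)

Level-order array: [30, 24, None, 10, 28, None, 21, None, None, None, 23]
Validate using subtree bounds (lo, hi): at each node, require lo < value < hi,
then recurse left with hi=value and right with lo=value.
Preorder trace (stopping at first violation):
  at node 30 with bounds (-inf, +inf): OK
  at node 24 with bounds (-inf, 30): OK
  at node 10 with bounds (-inf, 24): OK
  at node 21 with bounds (10, 24): OK
  at node 23 with bounds (21, 24): OK
  at node 28 with bounds (24, 30): OK
No violation found at any node.
Result: Valid BST


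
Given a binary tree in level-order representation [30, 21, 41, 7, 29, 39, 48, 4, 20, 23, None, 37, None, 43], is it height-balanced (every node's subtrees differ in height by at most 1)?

Tree (level-order array): [30, 21, 41, 7, 29, 39, 48, 4, 20, 23, None, 37, None, 43]
Definition: a tree is height-balanced if, at every node, |h(left) - h(right)| <= 1 (empty subtree has height -1).
Bottom-up per-node check:
  node 4: h_left=-1, h_right=-1, diff=0 [OK], height=0
  node 20: h_left=-1, h_right=-1, diff=0 [OK], height=0
  node 7: h_left=0, h_right=0, diff=0 [OK], height=1
  node 23: h_left=-1, h_right=-1, diff=0 [OK], height=0
  node 29: h_left=0, h_right=-1, diff=1 [OK], height=1
  node 21: h_left=1, h_right=1, diff=0 [OK], height=2
  node 37: h_left=-1, h_right=-1, diff=0 [OK], height=0
  node 39: h_left=0, h_right=-1, diff=1 [OK], height=1
  node 43: h_left=-1, h_right=-1, diff=0 [OK], height=0
  node 48: h_left=0, h_right=-1, diff=1 [OK], height=1
  node 41: h_left=1, h_right=1, diff=0 [OK], height=2
  node 30: h_left=2, h_right=2, diff=0 [OK], height=3
All nodes satisfy the balance condition.
Result: Balanced


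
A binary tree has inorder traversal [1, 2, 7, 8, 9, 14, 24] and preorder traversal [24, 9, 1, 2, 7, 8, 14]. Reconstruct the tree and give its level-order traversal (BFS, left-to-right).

Inorder:  [1, 2, 7, 8, 9, 14, 24]
Preorder: [24, 9, 1, 2, 7, 8, 14]
Algorithm: preorder visits root first, so consume preorder in order;
for each root, split the current inorder slice at that value into
left-subtree inorder and right-subtree inorder, then recurse.
Recursive splits:
  root=24; inorder splits into left=[1, 2, 7, 8, 9, 14], right=[]
  root=9; inorder splits into left=[1, 2, 7, 8], right=[14]
  root=1; inorder splits into left=[], right=[2, 7, 8]
  root=2; inorder splits into left=[], right=[7, 8]
  root=7; inorder splits into left=[], right=[8]
  root=8; inorder splits into left=[], right=[]
  root=14; inorder splits into left=[], right=[]
Reconstructed level-order: [24, 9, 1, 14, 2, 7, 8]
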